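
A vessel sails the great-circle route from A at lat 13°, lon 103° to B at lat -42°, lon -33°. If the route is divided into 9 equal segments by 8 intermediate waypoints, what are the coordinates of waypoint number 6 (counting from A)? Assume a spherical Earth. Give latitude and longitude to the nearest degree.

Write both endpoints as unit vectors p₁, p₂ with components (cos φ cos λ, cos φ sin λ, sin φ).
The central angle between the endpoints is δ = arccos(p₁·p₂) ≈ 2.307 rad (132.2°).
Interpolate at f = 6/9 with slerp weights a = sin((1−f)δ)/sin δ ≈ 0.938, b = sin(fδ)/sin δ ≈ 1.349.
p = a·p₁ + b·p₂ ≈ (0.635, 0.345, -0.691); φ = arcsin(p_z) ≈ -43.74°, λ = atan2(p_y, p_x) ≈ 28.52°.

≈ lat -44°, lon 29°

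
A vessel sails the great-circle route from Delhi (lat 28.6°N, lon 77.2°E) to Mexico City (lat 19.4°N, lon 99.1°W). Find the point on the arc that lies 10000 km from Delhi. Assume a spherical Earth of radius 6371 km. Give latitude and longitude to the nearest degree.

≈ lat 61°N, lon 93°W

Convert each endpoint to a unit vector on the sphere (x = cos φ cos λ, y = cos φ sin λ, z = sin φ).
The central angle between the endpoints is δ = arccos(p₁·p₂) ≈ 2.302 rad (131.9°). The total great-circle distance is δ·R ≈ 2.302 × 6371 ≈ 14663 km, so the target fraction is f = 10000/14663 ≈ 0.682.
Interpolate at f ≈ 0.682 with slerp weights a = sin((1−f)δ)/sin δ ≈ 0.897, b = sin(fδ)/sin δ ≈ 1.343.
p = a·p₁ + b·p₂ ≈ (-0.026, -0.482, 0.876); φ = arcsin(p_z) ≈ 61.12°, λ = atan2(p_y, p_x) ≈ -93.06°.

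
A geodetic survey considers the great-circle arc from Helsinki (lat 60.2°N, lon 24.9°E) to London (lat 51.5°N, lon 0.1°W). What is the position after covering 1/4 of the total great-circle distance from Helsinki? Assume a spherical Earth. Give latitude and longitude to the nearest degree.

≈ lat 59°N, lon 18°E

Write both endpoints as unit vectors p₁, p₂ with components (cos φ cos λ, cos φ sin λ, sin φ).
The central angle between the endpoints is δ = arccos(p₁·p₂) ≈ 0.286 rad (16.4°).
Interpolate at f = 1/4 with slerp weights a = sin((1−f)δ)/sin δ ≈ 0.754, b = sin(fδ)/sin δ ≈ 0.253.
p = a·p₁ + b·p₂ ≈ (0.498, 0.158, 0.853); φ = arcsin(p_z) ≈ 58.53°, λ = atan2(p_y, p_x) ≈ 17.57°.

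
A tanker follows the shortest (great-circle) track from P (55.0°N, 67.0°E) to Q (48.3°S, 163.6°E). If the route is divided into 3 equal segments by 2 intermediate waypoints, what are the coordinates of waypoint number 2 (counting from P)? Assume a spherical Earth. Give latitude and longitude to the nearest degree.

≈ (14°S, 131°E)

Write both endpoints as unit vectors p₁, p₂ with components (cos φ cos λ, cos φ sin λ, sin φ).
The central angle between the endpoints is δ = arccos(p₁·p₂) ≈ 2.286 rad (131.0°).
Interpolate at f = 2/3 with slerp weights a = sin((1−f)δ)/sin δ ≈ 0.914, b = sin(fδ)/sin δ ≈ 1.323.
p = a·p₁ + b·p₂ ≈ (-0.639, 0.731, -0.239); φ = arcsin(p_z) ≈ -13.82°, λ = atan2(p_y, p_x) ≈ 131.17°.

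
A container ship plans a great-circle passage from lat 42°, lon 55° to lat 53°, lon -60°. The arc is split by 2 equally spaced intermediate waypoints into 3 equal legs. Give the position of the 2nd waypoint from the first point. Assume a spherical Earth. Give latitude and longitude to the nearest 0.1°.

≈ lat 64.1°, lon -19.6°

Convert each endpoint to a unit vector on the sphere (x = cos φ cos λ, y = cos φ sin λ, z = sin φ).
The central angle between the endpoints is δ = arccos(p₁·p₂) ≈ 1.218 rad (69.8°).
Interpolate at f = 2/3 with slerp weights a = sin((1−f)δ)/sin δ ≈ 0.421, b = sin(fδ)/sin δ ≈ 0.773.
p = a·p₁ + b·p₂ ≈ (0.412, -0.147, 0.899); φ = arcsin(p_z) ≈ 64.06°, λ = atan2(p_y, p_x) ≈ -19.61°.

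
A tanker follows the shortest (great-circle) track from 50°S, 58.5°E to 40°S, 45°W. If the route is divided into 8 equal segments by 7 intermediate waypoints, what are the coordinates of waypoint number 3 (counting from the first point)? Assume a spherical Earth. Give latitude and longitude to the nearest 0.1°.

≈ 58.8°S, 16.6°E

From cos δ = sin φ₁ sin φ₂ + cos φ₁ cos φ₂ cos Δλ, the central angle is δ ≈ 1.184 rad (67.8°).
Interpolate at f = 3/8 with slerp weights a = sin((1−f)δ)/sin δ ≈ 0.728, b = sin(fδ)/sin δ ≈ 0.464.
p = a·p₁ + b·p₂ ≈ (0.496, 0.148, -0.856); φ = arcsin(p_z) ≈ -58.85°, λ = atan2(p_y, p_x) ≈ 16.60°.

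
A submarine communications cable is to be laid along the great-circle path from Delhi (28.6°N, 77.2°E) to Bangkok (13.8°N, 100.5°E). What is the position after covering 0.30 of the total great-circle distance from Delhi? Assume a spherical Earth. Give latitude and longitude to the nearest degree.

The haversine formula gives a central angle δ ≈ 0.457 rad (26.2°) between the endpoints.
Interpolate at f = 0.30 with slerp weights a = sin((1−f)δ)/sin δ ≈ 0.713, b = sin(fδ)/sin δ ≈ 0.310.
p = a·p₁ + b·p₂ ≈ (0.084, 0.906, 0.415); φ = arcsin(p_z) ≈ 24.52°, λ = atan2(p_y, p_x) ≈ 84.71°.

≈ (25°N, 85°E)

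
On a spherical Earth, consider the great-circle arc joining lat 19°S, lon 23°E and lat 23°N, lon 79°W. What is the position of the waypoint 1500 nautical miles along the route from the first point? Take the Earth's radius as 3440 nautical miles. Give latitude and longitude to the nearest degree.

From cos δ = sin φ₁ sin φ₂ + cos φ₁ cos φ₂ cos Δλ, the central angle is δ ≈ 1.884 rad (107.9°). The total great-circle distance is δ·R ≈ 1.884 × 3440 ≈ 6481 nmi, so the target fraction is f = 1500/6481 ≈ 0.231.
Interpolate at f ≈ 0.231 with slerp weights a = sin((1−f)δ)/sin δ ≈ 1.043, b = sin(fδ)/sin δ ≈ 0.444.
p = a·p₁ + b·p₂ ≈ (0.986, -0.016, -0.166); φ = arcsin(p_z) ≈ -9.57°, λ = atan2(p_y, p_x) ≈ -0.91°.

≈ lat 10°S, lon 1°W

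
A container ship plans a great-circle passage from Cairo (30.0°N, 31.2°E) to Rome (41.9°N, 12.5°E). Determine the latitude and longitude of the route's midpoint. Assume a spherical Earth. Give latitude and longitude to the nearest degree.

≈ (36°N, 23°E)

From cos δ = sin φ₁ sin φ₂ + cos φ₁ cos φ₂ cos Δλ, the central angle is δ ≈ 0.335 rad (19.2°).
Interpolate at f = 1/2 with slerp weights a = sin((1−f)δ)/sin δ ≈ 0.507, b = sin(fδ)/sin δ ≈ 0.507.
p = a·p₁ + b·p₂ ≈ (0.744, 0.309, 0.592); φ = arcsin(p_z) ≈ 36.31°, λ = atan2(p_y, p_x) ≈ 22.56°.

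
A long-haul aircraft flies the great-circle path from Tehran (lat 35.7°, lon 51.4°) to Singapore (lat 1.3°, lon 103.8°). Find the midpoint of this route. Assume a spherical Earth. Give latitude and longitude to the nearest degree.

The haversine formula gives a central angle δ ≈ 1.037 rad (59.4°) between the endpoints.
Interpolate at f = 1/2 with slerp weights a = sin((1−f)δ)/sin δ ≈ 0.576, b = sin(fδ)/sin δ ≈ 0.576.
p = a·p₁ + b·p₂ ≈ (0.154, 0.924, 0.349); φ = arcsin(p_z) ≈ 20.43°, λ = atan2(p_y, p_x) ≈ 80.52°.

≈ lat 20°, lon 81°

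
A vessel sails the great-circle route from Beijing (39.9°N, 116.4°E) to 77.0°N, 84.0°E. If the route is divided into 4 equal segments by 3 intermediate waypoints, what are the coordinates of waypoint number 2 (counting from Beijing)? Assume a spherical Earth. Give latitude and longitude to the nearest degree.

≈ 59°N, 109°E

Convert each endpoint to a unit vector on the sphere (x = cos φ cos λ, y = cos φ sin λ, z = sin φ).
The central angle between the endpoints is δ = arccos(p₁·p₂) ≈ 0.691 rad (39.6°).
Interpolate at f = 2/4 with slerp weights a = sin((1−f)δ)/sin δ ≈ 0.531, b = sin(fδ)/sin δ ≈ 0.531.
p = a·p₁ + b·p₂ ≈ (-0.169, 0.484, 0.859); φ = arcsin(p_z) ≈ 59.16°, λ = atan2(p_y, p_x) ≈ 109.22°.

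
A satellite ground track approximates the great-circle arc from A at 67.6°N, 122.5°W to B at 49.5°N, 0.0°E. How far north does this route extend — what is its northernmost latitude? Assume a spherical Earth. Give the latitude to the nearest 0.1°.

≈ 75.3°N

The great circle lies in the plane with unit normal n̂ = (p₁ × p₂)/|p₁ × p₂|.
Here n̂_z ≈ +0.254; the vertex latitude is φ_max = arccos|n̂_z| ≈ 75.3°.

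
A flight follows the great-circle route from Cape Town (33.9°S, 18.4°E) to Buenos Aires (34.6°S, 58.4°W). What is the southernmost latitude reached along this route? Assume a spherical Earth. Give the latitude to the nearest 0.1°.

≈ 41.0°S

The great circle lies in the plane with unit normal n̂ = (p₁ × p₂)/|p₁ × p₂|.
Here n̂_z ≈ -0.755; the vertex latitude is φ_max = arccos|n̂_z| ≈ 41.0°.
Check via Clairaut: cos φ_max = |cos φ₁| · sin C = cos(33.9°)·sin(114.6°) ≈ 0.755, again giving ≈ 41.0°.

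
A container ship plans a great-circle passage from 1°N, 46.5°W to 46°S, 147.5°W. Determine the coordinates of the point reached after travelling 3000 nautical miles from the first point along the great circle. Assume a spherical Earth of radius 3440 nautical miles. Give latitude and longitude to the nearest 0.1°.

≈ 32.9°S, 85.5°W

Write both endpoints as unit vectors p₁, p₂ with components (cos φ cos λ, cos φ sin λ, sin φ).
The central angle between the endpoints is δ = arccos(p₁·p₂) ≈ 1.716 rad (98.3°). The total great-circle distance is δ·R ≈ 1.716 × 3440 ≈ 5904 nmi, so the target fraction is f = 3000/5904 ≈ 0.508.
Interpolate at f ≈ 0.508 with slerp weights a = sin((1−f)δ)/sin δ ≈ 0.755, b = sin(fδ)/sin δ ≈ 0.774.
p = a·p₁ + b·p₂ ≈ (0.067, -0.837, -0.543); φ = arcsin(p_z) ≈ -32.92°, λ = atan2(p_y, p_x) ≈ -85.45°.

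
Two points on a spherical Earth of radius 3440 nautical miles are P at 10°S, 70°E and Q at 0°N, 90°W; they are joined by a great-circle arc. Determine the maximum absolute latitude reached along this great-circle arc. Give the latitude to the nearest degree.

The great circle lies in the plane with unit normal n̂ = (p₁ × p₂)/|p₁ × p₂|.
Here n̂_z ≈ -0.889; the vertex latitude is φ_max = arccos|n̂_z| ≈ 27.3°.
Check via Clairaut: cos φ_max = |cos φ₁| · sin C = cos(10.0°)·sin(115.5°) ≈ 0.889, again giving ≈ 27.3°.

≈ 27°S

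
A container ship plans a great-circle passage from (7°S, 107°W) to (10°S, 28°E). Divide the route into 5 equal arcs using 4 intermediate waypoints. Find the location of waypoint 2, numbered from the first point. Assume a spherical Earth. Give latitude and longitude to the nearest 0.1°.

Write both endpoints as unit vectors p₁, p₂ with components (cos φ cos λ, cos φ sin λ, sin φ).
The central angle between the endpoints is δ = arccos(p₁·p₂) ≈ 2.305 rad (132.1°).
Interpolate at f = 2/5 with slerp weights a = sin((1−f)δ)/sin δ ≈ 1.323, b = sin(fδ)/sin δ ≈ 1.073.
p = a·p₁ + b·p₂ ≈ (0.549, -0.760, -0.348); φ = arcsin(p_z) ≈ -20.34°, λ = atan2(p_y, p_x) ≈ -54.14°.

≈ (20.3°S, 54.1°W)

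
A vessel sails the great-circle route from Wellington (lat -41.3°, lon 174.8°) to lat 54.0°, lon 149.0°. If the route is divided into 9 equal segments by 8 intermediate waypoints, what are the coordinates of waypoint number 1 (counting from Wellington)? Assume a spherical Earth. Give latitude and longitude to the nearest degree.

≈ lat -31°, lon 172°

Write both endpoints as unit vectors p₁, p₂ with components (cos φ cos λ, cos φ sin λ, sin φ).
The central angle between the endpoints is δ = arccos(p₁·p₂) ≈ 1.708 rad (97.8°).
Interpolate at f = 1/9 with slerp weights a = sin((1−f)δ)/sin δ ≈ 1.008, b = sin(fδ)/sin δ ≈ 0.190.
p = a·p₁ + b·p₂ ≈ (-0.850, 0.126, -0.511); φ = arcsin(p_z) ≈ -30.75°, λ = atan2(p_y, p_x) ≈ 171.55°.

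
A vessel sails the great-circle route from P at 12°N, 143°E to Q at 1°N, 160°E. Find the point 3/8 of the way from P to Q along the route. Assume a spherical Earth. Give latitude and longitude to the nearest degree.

≈ 8°N, 149°E

Write both endpoints as unit vectors p₁, p₂ with components (cos φ cos λ, cos φ sin λ, sin φ).
The central angle between the endpoints is δ = arccos(p₁·p₂) ≈ 0.351 rad (20.1°).
Interpolate at f = 3/8 with slerp weights a = sin((1−f)δ)/sin δ ≈ 0.633, b = sin(fδ)/sin δ ≈ 0.382.
p = a·p₁ + b·p₂ ≈ (-0.853, 0.503, 0.138); φ = arcsin(p_z) ≈ 7.95°, λ = atan2(p_y, p_x) ≈ 149.47°.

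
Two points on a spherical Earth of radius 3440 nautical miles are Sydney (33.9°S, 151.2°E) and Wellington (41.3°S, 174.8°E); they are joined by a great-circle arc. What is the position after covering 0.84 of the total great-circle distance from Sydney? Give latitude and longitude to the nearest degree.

Write both endpoints as unit vectors p₁, p₂ with components (cos φ cos λ, cos φ sin λ, sin φ).
The central angle between the endpoints is δ = arccos(p₁·p₂) ≈ 0.350 rad (20.0°).
Interpolate at f = 0.84 with slerp weights a = sin((1−f)δ)/sin δ ≈ 0.163, b = sin(fδ)/sin δ ≈ 0.845.
p = a·p₁ + b·p₂ ≈ (-0.751, 0.123, -0.649); φ = arcsin(p_z) ≈ -40.45°, λ = atan2(p_y, p_x) ≈ 170.71°.

≈ (40°S, 171°E)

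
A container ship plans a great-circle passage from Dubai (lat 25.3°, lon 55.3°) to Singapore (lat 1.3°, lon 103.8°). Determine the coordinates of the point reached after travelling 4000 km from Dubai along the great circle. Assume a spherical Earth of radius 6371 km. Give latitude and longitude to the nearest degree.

The haversine formula gives a central angle δ ≈ 0.916 rad (52.5°) between the endpoints. The total great-circle distance is δ·R ≈ 0.916 × 6371 ≈ 5839 km, so the target fraction is f = 4000/5839 ≈ 0.685.
Interpolate at f ≈ 0.685 with slerp weights a = sin((1−f)δ)/sin δ ≈ 0.359, b = sin(fδ)/sin δ ≈ 0.740.
p = a·p₁ + b·p₂ ≈ (0.008, 0.985, 0.170); φ = arcsin(p_z) ≈ 9.79°, λ = atan2(p_y, p_x) ≈ 89.53°.

≈ lat 10°, lon 90°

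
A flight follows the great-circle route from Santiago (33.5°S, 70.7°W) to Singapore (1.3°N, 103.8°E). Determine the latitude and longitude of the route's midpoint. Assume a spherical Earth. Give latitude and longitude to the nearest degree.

≈ 70°S, 79°E

Write both endpoints as unit vectors p₁, p₂ with components (cos φ cos λ, cos φ sin λ, sin φ).
The central angle between the endpoints is δ = arccos(p₁·p₂) ≈ 2.572 rad (147.4°).
Interpolate at f = 1/2 with slerp weights a = sin((1−f)δ)/sin δ ≈ 1.781, b = sin(fδ)/sin δ ≈ 1.781.
p = a·p₁ + b·p₂ ≈ (0.066, 0.327, -0.943); φ = arcsin(p_z) ≈ -70.48°, λ = atan2(p_y, p_x) ≈ 78.58°.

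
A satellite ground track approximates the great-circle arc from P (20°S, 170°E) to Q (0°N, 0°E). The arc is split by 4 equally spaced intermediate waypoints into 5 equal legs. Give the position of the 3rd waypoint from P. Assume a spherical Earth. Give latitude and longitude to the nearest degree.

Convert each endpoint to a unit vector on the sphere (x = cos φ cos λ, y = cos φ sin λ, z = sin φ).
The central angle between the endpoints is δ = arccos(p₁·p₂) ≈ 2.753 rad (157.7°).
Interpolate at f = 3/5 with slerp weights a = sin((1−f)δ)/sin δ ≈ 2.353, b = sin(fδ)/sin δ ≈ 2.630.
p = a·p₁ + b·p₂ ≈ (0.453, 0.384, -0.805); φ = arcsin(p_z) ≈ -53.59°, λ = atan2(p_y, p_x) ≈ 40.31°.

≈ (54°S, 40°E)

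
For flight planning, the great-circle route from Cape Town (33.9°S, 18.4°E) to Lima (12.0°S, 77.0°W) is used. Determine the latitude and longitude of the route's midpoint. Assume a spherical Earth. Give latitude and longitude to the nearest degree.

Convert each endpoint to a unit vector on the sphere (x = cos φ cos λ, y = cos φ sin λ, z = sin φ).
The central angle between the endpoints is δ = arccos(p₁·p₂) ≈ 1.531 rad (87.7°).
Interpolate at f = 1/2 with slerp weights a = sin((1−f)δ)/sin δ ≈ 0.694, b = sin(fδ)/sin δ ≈ 0.694.
p = a·p₁ + b·p₂ ≈ (0.699, -0.479, -0.531); φ = arcsin(p_z) ≈ -32.07°, λ = atan2(p_y, p_x) ≈ -34.44°.

≈ 32°S, 34°W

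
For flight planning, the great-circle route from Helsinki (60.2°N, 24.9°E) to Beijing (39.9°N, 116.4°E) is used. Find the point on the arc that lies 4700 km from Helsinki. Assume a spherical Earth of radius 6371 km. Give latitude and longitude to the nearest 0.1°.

Write both endpoints as unit vectors p₁, p₂ with components (cos φ cos λ, cos φ sin λ, sin φ).
The central angle between the endpoints is δ = arccos(p₁·p₂) ≈ 0.992 rad (56.9°). The total great-circle distance is δ·R ≈ 0.992 × 6371 ≈ 6323 km, so the target fraction is f = 4700/6323 ≈ 0.743.
Interpolate at f ≈ 0.743 with slerp weights a = sin((1−f)δ)/sin δ ≈ 0.301, b = sin(fδ)/sin δ ≈ 0.803.
p = a·p₁ + b·p₂ ≈ (-0.138, 0.615, 0.776); φ = arcsin(p_z) ≈ 50.93°, λ = atan2(p_y, p_x) ≈ 102.68°.

≈ 50.9°N, 102.7°E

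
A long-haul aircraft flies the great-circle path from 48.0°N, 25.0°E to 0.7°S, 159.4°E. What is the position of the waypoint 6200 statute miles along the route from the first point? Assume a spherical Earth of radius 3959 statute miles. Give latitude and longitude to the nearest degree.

From cos δ = sin φ₁ sin φ₂ + cos φ₁ cos φ₂ cos Δλ, the central angle is δ ≈ 2.068 rad (118.5°). The total great-circle distance is δ·R ≈ 2.068 × 3959 ≈ 8188 mi, so the target fraction is f = 6200/8188 ≈ 0.757.
Interpolate at f ≈ 0.757 with slerp weights a = sin((1−f)δ)/sin δ ≈ 0.548, b = sin(fδ)/sin δ ≈ 1.138.
p = a·p₁ + b·p₂ ≈ (-0.733, 0.555, 0.393); φ = arcsin(p_z) ≈ 23.15°, λ = atan2(p_y, p_x) ≈ 142.85°.

≈ 23°N, 143°E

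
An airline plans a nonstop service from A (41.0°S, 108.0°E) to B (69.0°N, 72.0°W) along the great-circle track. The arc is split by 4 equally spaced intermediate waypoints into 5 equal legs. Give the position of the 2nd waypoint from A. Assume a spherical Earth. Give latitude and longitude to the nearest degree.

≈ (20°N, 108°E)

Convert each endpoint to a unit vector on the sphere (x = cos φ cos λ, y = cos φ sin λ, z = sin φ).
The central angle between the endpoints is δ = arccos(p₁·p₂) ≈ 2.653 rad (152.0°).
Interpolate at f = 2/5 with slerp weights a = sin((1−f)δ)/sin δ ≈ 2.130, b = sin(fδ)/sin δ ≈ 1.859.
p = a·p₁ + b·p₂ ≈ (-0.291, 0.895, 0.339); φ = arcsin(p_z) ≈ 19.80°, λ = atan2(p_y, p_x) ≈ 108.00°.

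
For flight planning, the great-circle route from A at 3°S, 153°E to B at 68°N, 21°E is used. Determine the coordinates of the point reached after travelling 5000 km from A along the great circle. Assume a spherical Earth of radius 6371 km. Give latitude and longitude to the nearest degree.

≈ 40°N, 137°E

Convert each endpoint to a unit vector on the sphere (x = cos φ cos λ, y = cos φ sin λ, z = sin φ).
The central angle between the endpoints is δ = arccos(p₁·p₂) ≈ 1.874 rad (107.4°). The total great-circle distance is δ·R ≈ 1.874 × 6371 ≈ 11941 km, so the target fraction is f = 5000/11941 ≈ 0.419.
Interpolate at f ≈ 0.419 with slerp weights a = sin((1−f)δ)/sin δ ≈ 0.929, b = sin(fδ)/sin δ ≈ 0.741.
p = a·p₁ + b·p₂ ≈ (-0.567, 0.521, 0.638); φ = arcsin(p_z) ≈ 39.64°, λ = atan2(p_y, p_x) ≈ 137.47°.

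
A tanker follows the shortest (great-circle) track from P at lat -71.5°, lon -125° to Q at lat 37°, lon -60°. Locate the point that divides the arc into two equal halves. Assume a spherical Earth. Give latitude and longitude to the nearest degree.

Convert each endpoint to a unit vector on the sphere (x = cos φ cos λ, y = cos φ sin λ, z = sin φ).
The central angle between the endpoints is δ = arccos(p₁·p₂) ≈ 2.053 rad (117.6°).
Interpolate at f = 1/2 with slerp weights a = sin((1−f)δ)/sin δ ≈ 0.965, b = sin(fδ)/sin δ ≈ 0.965.
p = a·p₁ + b·p₂ ≈ (0.210, -0.919, -0.335); φ = arcsin(p_z) ≈ -19.55°, λ = atan2(p_y, p_x) ≈ -77.14°.

≈ lat -20°, lon -77°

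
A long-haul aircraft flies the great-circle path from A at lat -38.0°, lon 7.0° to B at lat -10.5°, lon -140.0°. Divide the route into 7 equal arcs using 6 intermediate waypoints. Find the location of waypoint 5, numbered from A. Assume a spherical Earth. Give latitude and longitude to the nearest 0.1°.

From cos δ = sin φ₁ sin φ₂ + cos φ₁ cos φ₂ cos Δλ, the central angle is δ ≈ 2.138 rad (122.5°).
Interpolate at f = 5/7 with slerp weights a = sin((1−f)δ)/sin δ ≈ 0.680, b = sin(fδ)/sin δ ≈ 1.185.
p = a·p₁ + b·p₂ ≈ (-0.360, -0.684, -0.635); φ = arcsin(p_z) ≈ -39.40°, λ = atan2(p_y, p_x) ≈ -117.80°.

≈ lat -39.4°, lon -117.8°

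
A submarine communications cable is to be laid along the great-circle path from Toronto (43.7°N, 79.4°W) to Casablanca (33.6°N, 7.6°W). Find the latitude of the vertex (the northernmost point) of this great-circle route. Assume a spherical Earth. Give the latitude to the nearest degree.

The great circle lies in the plane with unit normal n̂ = (p₁ × p₂)/|p₁ × p₂|.
Here n̂_z ≈ +0.696; the vertex latitude is φ_max = arccos|n̂_z| ≈ 45.9°.

≈ 46°N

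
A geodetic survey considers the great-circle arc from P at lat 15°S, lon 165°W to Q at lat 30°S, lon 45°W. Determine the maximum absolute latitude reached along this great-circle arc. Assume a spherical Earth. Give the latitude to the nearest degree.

≈ 41°S

The great circle lies in the plane with unit normal n̂ = (p₁ × p₂)/|p₁ × p₂|.
Here n̂_z ≈ +0.757; the vertex latitude is φ_max = arccos|n̂_z| ≈ 40.8°.
Check via Clairaut: cos φ_max = |cos φ₁| · sin C = cos(15.0°)·sin(128.4°) ≈ 0.757, again giving ≈ 40.8°.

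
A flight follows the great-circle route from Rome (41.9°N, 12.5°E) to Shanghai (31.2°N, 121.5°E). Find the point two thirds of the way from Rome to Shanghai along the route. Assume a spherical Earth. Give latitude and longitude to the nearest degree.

The haversine formula gives a central angle δ ≈ 1.432 rad (82.0°) between the endpoints.
Interpolate at f = 2/3 with slerp weights a = sin((1−f)δ)/sin δ ≈ 0.464, b = sin(fδ)/sin δ ≈ 0.824.
p = a·p₁ + b·p₂ ≈ (-0.031, 0.676, 0.737); φ = arcsin(p_z) ≈ 47.44°, λ = atan2(p_y, p_x) ≈ 92.65°.

≈ 47°N, 93°E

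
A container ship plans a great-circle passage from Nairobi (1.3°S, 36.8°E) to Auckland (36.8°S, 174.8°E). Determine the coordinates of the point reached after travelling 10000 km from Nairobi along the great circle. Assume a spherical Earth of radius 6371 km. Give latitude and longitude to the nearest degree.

≈ 49°S, 128°E

The haversine formula gives a central angle δ ≈ 2.191 rad (125.5°) between the endpoints. The total great-circle distance is δ·R ≈ 2.191 × 6371 ≈ 13960 km, so the target fraction is f = 10000/13960 ≈ 0.716.
Interpolate at f ≈ 0.716 with slerp weights a = sin((1−f)δ)/sin δ ≈ 0.716, b = sin(fδ)/sin δ ≈ 1.229.
p = a·p₁ + b·p₂ ≈ (-0.407, 0.518, -0.752); φ = arcsin(p_z) ≈ -48.80°, λ = atan2(p_y, p_x) ≈ 128.18°.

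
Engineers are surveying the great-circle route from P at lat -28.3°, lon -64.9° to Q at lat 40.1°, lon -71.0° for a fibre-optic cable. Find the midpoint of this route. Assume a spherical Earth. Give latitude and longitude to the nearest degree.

From cos δ = sin φ₁ sin φ₂ + cos φ₁ cos φ₂ cos Δλ, the central angle is δ ≈ 1.198 rad (68.6°).
Interpolate at f = 1/2 with slerp weights a = sin((1−f)δ)/sin δ ≈ 0.605, b = sin(fδ)/sin δ ≈ 0.605.
p = a·p₁ + b·p₂ ≈ (0.377, -0.921, 0.103); φ = arcsin(p_z) ≈ 5.91°, λ = atan2(p_y, p_x) ≈ -67.74°.

≈ lat 6°, lon -68°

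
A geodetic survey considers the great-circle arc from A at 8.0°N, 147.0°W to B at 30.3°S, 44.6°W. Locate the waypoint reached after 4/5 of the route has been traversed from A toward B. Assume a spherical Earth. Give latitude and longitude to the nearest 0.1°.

Write both endpoints as unit vectors p₁, p₂ with components (cos φ cos λ, cos φ sin λ, sin φ).
The central angle between the endpoints is δ = arccos(p₁·p₂) ≈ 1.827 rad (104.7°).
Interpolate at f = 4/5 with slerp weights a = sin((1−f)δ)/sin δ ≈ 0.370, b = sin(fδ)/sin δ ≈ 1.028.
p = a·p₁ + b·p₂ ≈ (0.325, -0.822, -0.467); φ = arcsin(p_z) ≈ -27.85°, λ = atan2(p_y, p_x) ≈ -68.44°.

≈ 27.8°S, 68.4°W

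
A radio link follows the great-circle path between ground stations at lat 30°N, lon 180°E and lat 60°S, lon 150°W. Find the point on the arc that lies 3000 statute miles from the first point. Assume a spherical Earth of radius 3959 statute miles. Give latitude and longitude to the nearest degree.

≈ lat 12°S, lon 170°W

Convert each endpoint to a unit vector on the sphere (x = cos φ cos λ, y = cos φ sin λ, z = sin φ).
The central angle between the endpoints is δ = arccos(p₁·p₂) ≈ 1.629 rad (93.3°). The total great-circle distance is δ·R ≈ 1.629 × 3959 ≈ 6449 mi, so the target fraction is f = 3000/6449 ≈ 0.465.
Interpolate at f ≈ 0.465 with slerp weights a = sin((1−f)δ)/sin δ ≈ 0.766, b = sin(fδ)/sin δ ≈ 0.688.
p = a·p₁ + b·p₂ ≈ (-0.962, -0.172, -0.213); φ = arcsin(p_z) ≈ -12.30°, λ = atan2(p_y, p_x) ≈ -169.85°.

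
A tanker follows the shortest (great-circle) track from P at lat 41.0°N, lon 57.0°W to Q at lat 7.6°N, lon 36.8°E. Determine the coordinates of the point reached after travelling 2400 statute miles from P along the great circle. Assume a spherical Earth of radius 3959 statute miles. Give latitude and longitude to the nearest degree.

≈ lat 37°N, lon 12°W

From cos δ = sin φ₁ sin φ₂ + cos φ₁ cos φ₂ cos Δλ, the central angle is δ ≈ 1.534 rad (87.9°). The total great-circle distance is δ·R ≈ 1.534 × 3959 ≈ 6072 mi, so the target fraction is f = 2400/6072 ≈ 0.395.
Interpolate at f ≈ 0.395 with slerp weights a = sin((1−f)δ)/sin δ ≈ 0.801, b = sin(fδ)/sin δ ≈ 0.570.
p = a·p₁ + b·p₂ ≈ (0.782, -0.168, 0.601); φ = arcsin(p_z) ≈ 36.92°, λ = atan2(p_y, p_x) ≈ -12.15°.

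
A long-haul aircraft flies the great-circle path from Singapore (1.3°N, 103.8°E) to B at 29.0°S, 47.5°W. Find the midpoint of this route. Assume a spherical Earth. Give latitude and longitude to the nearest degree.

The haversine formula gives a central angle δ ≈ 2.462 rad (141.1°) between the endpoints.
Interpolate at f = 1/2 with slerp weights a = sin((1−f)δ)/sin δ ≈ 1.501, b = sin(fδ)/sin δ ≈ 1.501.
p = a·p₁ + b·p₂ ≈ (0.529, 0.489, -0.693); φ = arcsin(p_z) ≈ -43.91°, λ = atan2(p_y, p_x) ≈ 42.77°.

≈ 44°S, 43°E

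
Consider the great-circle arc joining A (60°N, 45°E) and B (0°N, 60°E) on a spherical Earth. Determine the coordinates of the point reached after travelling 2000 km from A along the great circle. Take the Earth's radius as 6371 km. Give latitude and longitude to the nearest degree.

The haversine formula gives a central angle δ ≈ 1.067 rad (61.1°) between the endpoints. The total great-circle distance is δ·R ≈ 1.067 × 6371 ≈ 6796 km, so the target fraction is f = 2000/6796 ≈ 0.294.
Interpolate at f ≈ 0.294 with slerp weights a = sin((1−f)δ)/sin δ ≈ 0.781, b = sin(fδ)/sin δ ≈ 0.353.
p = a·p₁ + b·p₂ ≈ (0.452, 0.581, 0.676); φ = arcsin(p_z) ≈ 42.55°, λ = atan2(p_y, p_x) ≈ 52.12°.

≈ (43°N, 52°E)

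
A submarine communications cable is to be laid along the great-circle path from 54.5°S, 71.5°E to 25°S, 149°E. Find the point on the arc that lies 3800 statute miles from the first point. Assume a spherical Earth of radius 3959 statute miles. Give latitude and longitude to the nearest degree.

≈ 31°S, 143°E

Write both endpoints as unit vectors p₁, p₂ with components (cos φ cos λ, cos φ sin λ, sin φ).
The central angle between the endpoints is δ = arccos(p₁·p₂) ≈ 1.095 rad (62.7°). The total great-circle distance is δ·R ≈ 1.095 × 3959 ≈ 4335 mi, so the target fraction is f = 3800/4335 ≈ 0.876.
Interpolate at f ≈ 0.876 with slerp weights a = sin((1−f)δ)/sin δ ≈ 0.152, b = sin(fδ)/sin δ ≈ 0.921.
p = a·p₁ + b·p₂ ≈ (-0.688, 0.514, -0.513); φ = arcsin(p_z) ≈ -30.86°, λ = atan2(p_y, p_x) ≈ 143.25°.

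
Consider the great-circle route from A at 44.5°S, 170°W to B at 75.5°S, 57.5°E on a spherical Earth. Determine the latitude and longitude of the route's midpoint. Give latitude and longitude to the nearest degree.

≈ 71°S, 171°E

Convert each endpoint to a unit vector on the sphere (x = cos φ cos λ, y = cos φ sin λ, z = sin φ).
The central angle between the endpoints is δ = arccos(p₁·p₂) ≈ 0.979 rad (56.1°).
Interpolate at f = 1/2 with slerp weights a = sin((1−f)δ)/sin δ ≈ 0.567, b = sin(fδ)/sin δ ≈ 0.567.
p = a·p₁ + b·p₂ ≈ (-0.322, 0.049, -0.946); φ = arcsin(p_z) ≈ -71.00°, λ = atan2(p_y, p_x) ≈ 171.26°.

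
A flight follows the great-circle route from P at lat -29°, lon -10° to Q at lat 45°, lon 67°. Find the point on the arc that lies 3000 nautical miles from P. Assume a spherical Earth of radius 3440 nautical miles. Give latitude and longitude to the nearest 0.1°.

Write both endpoints as unit vectors p₁, p₂ with components (cos φ cos λ, cos φ sin λ, sin φ).
The central angle between the endpoints is δ = arccos(p₁·p₂) ≈ 1.776 rad (101.8°). The total great-circle distance is δ·R ≈ 1.776 × 3440 ≈ 6109 nmi, so the target fraction is f = 3000/6109 ≈ 0.491.
Interpolate at f ≈ 0.491 with slerp weights a = sin((1−f)δ)/sin δ ≈ 0.803, b = sin(fδ)/sin δ ≈ 0.782.
p = a·p₁ + b·p₂ ≈ (0.907, 0.387, 0.164); φ = arcsin(p_z) ≈ 9.44°, λ = atan2(p_y, p_x) ≈ 23.11°.

≈ lat 9.4°, lon 23.1°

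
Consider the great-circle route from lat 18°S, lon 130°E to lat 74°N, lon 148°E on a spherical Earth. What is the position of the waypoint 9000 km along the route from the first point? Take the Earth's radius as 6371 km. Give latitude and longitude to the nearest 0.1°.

Convert each endpoint to a unit vector on the sphere (x = cos φ cos λ, y = cos φ sin λ, z = sin φ).
The central angle between the endpoints is δ = arccos(p₁·p₂) ≈ 1.619 rad (92.7°). The total great-circle distance is δ·R ≈ 1.619 × 6371 ≈ 10312 km, so the target fraction is f = 9000/10312 ≈ 0.873.
Interpolate at f ≈ 0.873 with slerp weights a = sin((1−f)δ)/sin δ ≈ 0.205, b = sin(fδ)/sin δ ≈ 0.989.
p = a·p₁ + b·p₂ ≈ (-0.356, 0.294, 0.887); φ = arcsin(p_z) ≈ 62.51°, λ = atan2(p_y, p_x) ≈ 140.51°.

≈ lat 62.5°N, lon 140.5°E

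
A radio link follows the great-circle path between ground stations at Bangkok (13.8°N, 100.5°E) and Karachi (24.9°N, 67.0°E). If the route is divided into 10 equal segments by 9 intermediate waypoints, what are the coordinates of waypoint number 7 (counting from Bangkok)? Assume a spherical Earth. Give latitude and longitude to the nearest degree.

Write both endpoints as unit vectors p₁, p₂ with components (cos φ cos λ, cos φ sin λ, sin φ).
The central angle between the endpoints is δ = arccos(p₁·p₂) ≈ 0.583 rad (33.4°).
Interpolate at f = 7/10 with slerp weights a = sin((1−f)δ)/sin δ ≈ 0.316, b = sin(fδ)/sin δ ≈ 0.721.
p = a·p₁ + b·p₂ ≈ (0.200, 0.904, 0.379); φ = arcsin(p_z) ≈ 22.27°, λ = atan2(p_y, p_x) ≈ 77.55°.

≈ 22°N, 78°E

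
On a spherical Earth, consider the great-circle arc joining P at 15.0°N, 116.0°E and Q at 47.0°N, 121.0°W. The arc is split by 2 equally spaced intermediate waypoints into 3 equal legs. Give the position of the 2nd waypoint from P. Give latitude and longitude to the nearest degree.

≈ 56°N, 174°W

Convert each endpoint to a unit vector on the sphere (x = cos φ cos λ, y = cos φ sin λ, z = sin φ).
The central angle between the endpoints is δ = arccos(p₁·p₂) ≈ 1.741 rad (99.8°).
Interpolate at f = 2/3 with slerp weights a = sin((1−f)δ)/sin δ ≈ 0.556, b = sin(fδ)/sin δ ≈ 0.931.
p = a·p₁ + b·p₂ ≈ (-0.562, -0.061, 0.825); φ = arcsin(p_z) ≈ 55.55°, λ = atan2(p_y, p_x) ≈ -173.81°.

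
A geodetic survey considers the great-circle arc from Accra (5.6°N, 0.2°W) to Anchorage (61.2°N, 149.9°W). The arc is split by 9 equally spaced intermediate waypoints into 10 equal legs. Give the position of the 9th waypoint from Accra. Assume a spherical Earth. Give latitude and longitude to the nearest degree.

Convert each endpoint to a unit vector on the sphere (x = cos φ cos λ, y = cos φ sin λ, z = sin φ).
The central angle between the endpoints is δ = arccos(p₁·p₂) ≈ 1.905 rad (109.2°).
Interpolate at f = 9/10 with slerp weights a = sin((1−f)δ)/sin δ ≈ 0.201, b = sin(fδ)/sin δ ≈ 1.048.
p = a·p₁ + b·p₂ ≈ (-0.237, -0.254, 0.938); φ = arcsin(p_z) ≈ 69.67°, λ = atan2(p_y, p_x) ≈ -133.05°.

≈ (70°N, 133°W)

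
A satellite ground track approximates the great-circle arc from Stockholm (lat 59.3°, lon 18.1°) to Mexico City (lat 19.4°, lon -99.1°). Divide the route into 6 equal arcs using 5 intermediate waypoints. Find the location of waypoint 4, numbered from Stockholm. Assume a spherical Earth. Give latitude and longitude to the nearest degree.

≈ lat 44°, lon -81°

Write both endpoints as unit vectors p₁, p₂ with components (cos φ cos λ, cos φ sin λ, sin φ).
The central angle between the endpoints is δ = arccos(p₁·p₂) ≈ 1.505 rad (86.2°).
Interpolate at f = 4/6 with slerp weights a = sin((1−f)δ)/sin δ ≈ 0.482, b = sin(fδ)/sin δ ≈ 0.845.
p = a·p₁ + b·p₂ ≈ (0.108, -0.711, 0.695); φ = arcsin(p_z) ≈ 44.04°, λ = atan2(p_y, p_x) ≈ -81.37°.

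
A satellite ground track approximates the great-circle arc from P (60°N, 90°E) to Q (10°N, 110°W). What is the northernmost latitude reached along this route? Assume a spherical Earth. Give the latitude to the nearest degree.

≈ 80°N

The great circle lies in the plane with unit normal n̂ = (p₁ × p₂)/|p₁ × p₂|.
Here n̂_z ≈ +0.177; the vertex latitude is φ_max = arccos|n̂_z| ≈ 79.8°.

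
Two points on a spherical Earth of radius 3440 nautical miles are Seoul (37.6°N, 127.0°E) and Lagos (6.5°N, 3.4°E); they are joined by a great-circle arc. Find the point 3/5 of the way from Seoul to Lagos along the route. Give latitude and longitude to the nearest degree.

≈ 35°N, 41°E

Write both endpoints as unit vectors p₁, p₂ with components (cos φ cos λ, cos φ sin λ, sin φ).
The central angle between the endpoints is δ = arccos(p₁·p₂) ≈ 1.946 rad (111.5°).
Interpolate at f = 3/5 with slerp weights a = sin((1−f)δ)/sin δ ≈ 0.755, b = sin(fδ)/sin δ ≈ 0.989.
p = a·p₁ + b·p₂ ≈ (0.621, 0.536, 0.572); φ = arcsin(p_z) ≈ 34.92°, λ = atan2(p_y, p_x) ≈ 40.80°.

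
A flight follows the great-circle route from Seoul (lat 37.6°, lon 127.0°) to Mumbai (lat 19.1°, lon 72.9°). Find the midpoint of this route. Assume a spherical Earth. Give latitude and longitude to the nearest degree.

≈ lat 31°, lon 97°

Write both endpoints as unit vectors p₁, p₂ with components (cos φ cos λ, cos φ sin λ, sin φ).
The central angle between the endpoints is δ = arccos(p₁·p₂) ≈ 0.878 rad (50.3°).
Interpolate at f = 1/2 with slerp weights a = sin((1−f)δ)/sin δ ≈ 0.552, b = sin(fδ)/sin δ ≈ 0.552.
p = a·p₁ + b·p₂ ≈ (-0.110, 0.848, 0.518); φ = arcsin(p_z) ≈ 31.18°, λ = atan2(p_y, p_x) ≈ 97.38°.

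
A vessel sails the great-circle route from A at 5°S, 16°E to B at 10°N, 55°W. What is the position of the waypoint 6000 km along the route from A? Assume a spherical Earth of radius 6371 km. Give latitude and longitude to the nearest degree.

From cos δ = sin φ₁ sin φ₂ + cos φ₁ cos φ₂ cos Δλ, the central angle is δ ≈ 1.262 rad (72.3°). The total great-circle distance is δ·R ≈ 1.262 × 6371 ≈ 8038 km, so the target fraction is f = 6000/8038 ≈ 0.746.
Interpolate at f ≈ 0.746 with slerp weights a = sin((1−f)δ)/sin δ ≈ 0.330, b = sin(fδ)/sin δ ≈ 0.849.
p = a·p₁ + b·p₂ ≈ (0.796, -0.594, 0.119); φ = arcsin(p_z) ≈ 6.81°, λ = atan2(p_y, p_x) ≈ -36.75°.

≈ 7°N, 37°W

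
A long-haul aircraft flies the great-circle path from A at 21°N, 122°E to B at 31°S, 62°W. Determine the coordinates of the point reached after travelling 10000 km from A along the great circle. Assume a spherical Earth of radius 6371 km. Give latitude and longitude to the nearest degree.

≈ 62°S, 166°E

Write both endpoints as unit vectors p₁, p₂ with components (cos φ cos λ, cos φ sin λ, sin φ).
The central angle between the endpoints is δ = arccos(p₁·p₂) ≈ 2.956 rad (169.4°). The total great-circle distance is δ·R ≈ 2.956 × 6371 ≈ 18834 km, so the target fraction is f = 10000/18834 ≈ 0.531.
Interpolate at f ≈ 0.531 with slerp weights a = sin((1−f)δ)/sin δ ≈ 5.332, b = sin(fδ)/sin δ ≈ 5.424.
p = a·p₁ + b·p₂ ≈ (-0.455, 0.117, -0.883); φ = arcsin(p_z) ≈ -61.97°, λ = atan2(p_y, p_x) ≈ 165.64°.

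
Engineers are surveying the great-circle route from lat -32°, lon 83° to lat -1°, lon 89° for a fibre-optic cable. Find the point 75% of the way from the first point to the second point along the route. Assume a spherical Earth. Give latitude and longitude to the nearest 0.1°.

Write both endpoints as unit vectors p₁, p₂ with components (cos φ cos λ, cos φ sin λ, sin φ).
The central angle between the endpoints is δ = arccos(p₁·p₂) ≈ 0.550 rad (31.5°).
Interpolate at f = 0.75 with slerp weights a = sin((1−f)δ)/sin δ ≈ 0.262, b = sin(fδ)/sin δ ≈ 0.767.
p = a·p₁ + b·p₂ ≈ (0.040, 0.987, -0.152); φ = arcsin(p_z) ≈ -8.76°, λ = atan2(p_y, p_x) ≈ 87.65°.

≈ lat -8.8°, lon 87.7°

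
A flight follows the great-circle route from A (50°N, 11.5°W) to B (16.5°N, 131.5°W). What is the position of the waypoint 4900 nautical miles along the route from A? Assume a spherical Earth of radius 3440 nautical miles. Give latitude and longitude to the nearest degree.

Convert each endpoint to a unit vector on the sphere (x = cos φ cos λ, y = cos φ sin λ, z = sin φ).
The central angle between the endpoints is δ = arccos(p₁·p₂) ≈ 1.662 rad (95.2°). The total great-circle distance is δ·R ≈ 1.662 × 3440 ≈ 5716 nmi, so the target fraction is f = 4900/5716 ≈ 0.857.
Interpolate at f ≈ 0.857 with slerp weights a = sin((1−f)δ)/sin δ ≈ 0.236, b = sin(fδ)/sin δ ≈ 0.993.
p = a·p₁ + b·p₂ ≈ (-0.483, -0.744, 0.463); φ = arcsin(p_z) ≈ 27.57°, λ = atan2(p_y, p_x) ≈ -122.98°.

≈ (28°N, 123°W)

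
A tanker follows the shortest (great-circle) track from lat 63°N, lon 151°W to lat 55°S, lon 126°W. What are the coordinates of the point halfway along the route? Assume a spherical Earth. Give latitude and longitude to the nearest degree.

The haversine formula gives a central angle δ ≈ 2.087 rad (119.6°) between the endpoints.
Interpolate at f = 1/2 with slerp weights a = sin((1−f)δ)/sin δ ≈ 0.994, b = sin(fδ)/sin δ ≈ 0.994.
p = a·p₁ + b·p₂ ≈ (-0.730, -0.680, 0.071); φ = arcsin(p_z) ≈ 4.10°, λ = atan2(p_y, p_x) ≈ -137.02°.

≈ lat 4°N, lon 137°W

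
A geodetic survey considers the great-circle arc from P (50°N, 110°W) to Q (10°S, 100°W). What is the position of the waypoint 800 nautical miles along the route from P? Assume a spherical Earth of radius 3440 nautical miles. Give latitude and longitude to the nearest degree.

≈ (37°N, 107°W)

Write both endpoints as unit vectors p₁, p₂ with components (cos φ cos λ, cos φ sin λ, sin φ).
The central angle between the endpoints is δ = arccos(p₁·p₂) ≈ 1.058 rad (60.6°). The total great-circle distance is δ·R ≈ 1.058 × 3440 ≈ 3640 nmi, so the target fraction is f = 800/3640 ≈ 0.220.
Interpolate at f ≈ 0.220 with slerp weights a = sin((1−f)δ)/sin δ ≈ 0.843, b = sin(fδ)/sin δ ≈ 0.264.
p = a·p₁ + b·p₂ ≈ (-0.231, -0.766, 0.600); φ = arcsin(p_z) ≈ 36.88°, λ = atan2(p_y, p_x) ≈ -106.76°.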